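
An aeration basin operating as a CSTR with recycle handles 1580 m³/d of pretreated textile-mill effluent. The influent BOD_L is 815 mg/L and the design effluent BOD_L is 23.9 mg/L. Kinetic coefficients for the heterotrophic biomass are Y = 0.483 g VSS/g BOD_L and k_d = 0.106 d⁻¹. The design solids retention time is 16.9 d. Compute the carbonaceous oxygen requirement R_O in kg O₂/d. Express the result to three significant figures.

Y_obs = Y / (1 + k_d θ_c) = 0.483 / (1 + 0.106 × 16.9) = 0.483 / 2.791 = 0.1730.
Substrate removed = Q·(S₀ − S) = 1580 m³/d × (815 − 23.9) g/m³ = 1.25×10^6 g/d = 1250 kg/d.
Net sludge production P_X = 0.1730 × 1250 = 216.3 kg VSS/d.
R_O = Q·ΔS − 1.42 P_X = 1250 − 307.1 = 942.8 kg O₂/d.

R_O ≈ 943 kg O₂/d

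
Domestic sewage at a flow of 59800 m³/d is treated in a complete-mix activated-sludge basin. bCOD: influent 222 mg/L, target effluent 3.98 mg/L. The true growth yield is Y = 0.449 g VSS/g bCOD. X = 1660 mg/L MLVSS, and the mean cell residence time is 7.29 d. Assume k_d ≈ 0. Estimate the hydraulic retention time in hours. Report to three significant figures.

τ ≈ 10.3 h

V·X = Y·Q·ΔS·θ_c gives V = 0.449 × 59800 × (222 − 3.98) × 7.29 / 1660 = 25708 m³.
Hydraulic retention time τ = V/Q = 25708 / 59800 = 0.4299 d = 10.32 h.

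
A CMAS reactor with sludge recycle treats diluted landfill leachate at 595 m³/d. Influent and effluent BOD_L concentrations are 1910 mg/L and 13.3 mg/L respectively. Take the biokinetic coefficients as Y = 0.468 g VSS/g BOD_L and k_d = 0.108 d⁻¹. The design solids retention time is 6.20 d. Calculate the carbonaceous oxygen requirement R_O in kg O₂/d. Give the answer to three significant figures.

R_O ≈ 679 kg O₂/d

Observed yield with endogenous decay: Y_obs = Y / (1 + k_d·θ_c) = 0.468 / (1 + 0.108 × 6.20) = 0.468 / 1.670 = 0.2803 g VSS/g BOD_L.
ΔS = 1910 − 13.3 = 1897 mg/L, so the substrate removal rate is 595 × 1897/1000 = 1129 kg BOD_L/d.
Biomass synthesised: P_X = Y_obs × 1129 = 316.3 kg VSS/d.
R_O = Q·(S₀ − S) − 1.42·P_X = 1129 − 1.42 × 316.3 = 679.3 kg O₂/d.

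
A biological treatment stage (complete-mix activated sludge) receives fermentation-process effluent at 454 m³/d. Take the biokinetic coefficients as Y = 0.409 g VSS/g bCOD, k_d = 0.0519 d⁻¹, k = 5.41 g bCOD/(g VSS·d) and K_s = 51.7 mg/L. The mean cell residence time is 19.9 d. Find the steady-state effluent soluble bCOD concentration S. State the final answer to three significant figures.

S ≈ 2.50 mg/L

For a completely mixed reactor with recycle the Lawrence–McCarty relation gives S = K_s·(1 + k_d·θ_c) / [θ_c·(Y·k − k_d) − 1] = 51.7 × (1 + 0.0519 × 19.9) / [19.9 × (0.409 × 5.41 − 0.0519) − 1] = 105.1 / 42.00 = 2.502 mg/L.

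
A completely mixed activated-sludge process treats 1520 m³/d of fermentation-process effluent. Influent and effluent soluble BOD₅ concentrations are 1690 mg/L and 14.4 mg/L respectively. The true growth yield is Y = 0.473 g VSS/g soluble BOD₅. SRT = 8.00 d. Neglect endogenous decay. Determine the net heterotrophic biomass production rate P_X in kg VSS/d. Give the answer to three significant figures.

P_X ≈ 1200 kg VSS/d

No decay correction is needed, so Y_obs = Y = 0.473.
ΔS = 1690 − 14.4 = 1676 mg/L, so the substrate removal rate is 1520 × 1676/1000 = 2547 kg soluble BOD₅/d.
Net biomass production P_X = Y_obs × Q·(S₀ − S) = 0.4730 × 2547 = 1205 kg VSS/d.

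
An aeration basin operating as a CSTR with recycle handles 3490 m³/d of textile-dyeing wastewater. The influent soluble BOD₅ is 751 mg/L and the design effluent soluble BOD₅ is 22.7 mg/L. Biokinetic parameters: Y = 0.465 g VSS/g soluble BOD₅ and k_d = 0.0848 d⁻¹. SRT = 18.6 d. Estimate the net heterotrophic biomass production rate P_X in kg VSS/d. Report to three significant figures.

P_X ≈ 459 kg VSS/d

The observed yield is Y_obs = Y/(1 + k_d·θ_c) = 0.465 / (1 + 0.0848 × 18.6) = 0.465 / 2.577 = 0.1804 g VSS per g soluble BOD₅ removed.
Q·(S₀ − S) = 3490 × (751 − 22.7) × 10⁻³ = 2542 kg/d removed.
P_X = Y_obs · Q(S₀ − S) = 0.1804 × 2542 = 458.6 kg VSS/d.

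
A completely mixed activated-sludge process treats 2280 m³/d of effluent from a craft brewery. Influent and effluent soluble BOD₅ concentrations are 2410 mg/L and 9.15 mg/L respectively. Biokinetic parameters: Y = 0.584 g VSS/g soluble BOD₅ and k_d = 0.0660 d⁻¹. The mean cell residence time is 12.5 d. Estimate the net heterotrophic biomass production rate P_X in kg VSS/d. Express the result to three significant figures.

Y_obs = Y / (1 + k_d θ_c) = 0.584 / (1 + 0.0660 × 12.5) = 0.584 / 1.825 = 0.3200.
Q·(S₀ − S) = 2280 × (2410 − 9.15) × 10⁻³ = 5474 kg/d removed.
P_X = Y_obs · Q(S₀ − S) = 0.3200 × 5474 = 1752 kg VSS/d.

P_X ≈ 1750 kg VSS/d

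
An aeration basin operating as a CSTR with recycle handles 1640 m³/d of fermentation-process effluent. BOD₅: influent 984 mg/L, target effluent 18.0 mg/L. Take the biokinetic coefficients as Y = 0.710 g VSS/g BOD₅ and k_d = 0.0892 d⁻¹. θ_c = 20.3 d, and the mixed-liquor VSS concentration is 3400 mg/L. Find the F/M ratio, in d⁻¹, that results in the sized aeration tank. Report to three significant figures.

From the SRT design equation V = Y Q (S₀−S) θ_c / [X (1 + k_d θ_c)] = 0.710 × 1640 × (984 − 18.0) × 20.3 / [3400 × (1 + 0.0892 × 20.3)] = 2.28×10^7 / 9557 = 2389 m³.
F/M = applied load / biomass = Q·S₀/(V·X) = 1640 × 984 / (2389 × 3400) = 0.1986 d⁻¹.

F/M ≈ 0.199 d⁻¹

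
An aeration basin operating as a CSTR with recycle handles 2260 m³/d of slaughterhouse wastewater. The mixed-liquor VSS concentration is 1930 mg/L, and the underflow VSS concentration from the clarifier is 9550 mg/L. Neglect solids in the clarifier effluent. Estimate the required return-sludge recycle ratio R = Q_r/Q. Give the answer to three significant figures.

R ≈ 0.253

R = Q_r/Q = X/(X_r − X) = 1930 / (9550 − 1930) = 0.2533.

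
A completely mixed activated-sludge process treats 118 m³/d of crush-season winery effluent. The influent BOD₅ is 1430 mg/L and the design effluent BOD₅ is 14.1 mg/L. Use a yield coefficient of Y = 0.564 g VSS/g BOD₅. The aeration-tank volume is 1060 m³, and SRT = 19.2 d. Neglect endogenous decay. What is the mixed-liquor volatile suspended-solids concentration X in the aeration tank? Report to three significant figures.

From V·X = Y·Q·(S₀ − S)·θ_c (decay neglected): X = 0.564 × 118 × (1430 − 14.1) × 19.2 / 1060 = 1707 mg/L.

X ≈ 1710 mg/L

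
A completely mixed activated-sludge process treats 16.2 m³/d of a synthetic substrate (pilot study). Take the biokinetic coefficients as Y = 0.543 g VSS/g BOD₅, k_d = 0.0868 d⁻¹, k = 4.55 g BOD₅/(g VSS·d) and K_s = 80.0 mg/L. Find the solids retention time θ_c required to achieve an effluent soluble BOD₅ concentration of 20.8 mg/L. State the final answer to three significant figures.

θ_c ≈ 2.36 d

At the target effluent, Y k S/(K_s+S) = 0.543×4.55×20.8/100.8 = 0.5098 d⁻¹.
1/θ_c = 0.5098 − 0.0868 = 0.4230 d⁻¹, so θ_c = 2.364 d.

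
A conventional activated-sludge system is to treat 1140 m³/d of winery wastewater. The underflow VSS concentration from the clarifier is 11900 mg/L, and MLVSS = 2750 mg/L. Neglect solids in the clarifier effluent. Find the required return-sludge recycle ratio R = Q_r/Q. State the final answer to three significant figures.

Solids balance on the clarifier gives (1+R)X = R·X_r, so R = X/(X_r − X) = 2750 / (11900 − 2750) = 0.3005.

R ≈ 0.301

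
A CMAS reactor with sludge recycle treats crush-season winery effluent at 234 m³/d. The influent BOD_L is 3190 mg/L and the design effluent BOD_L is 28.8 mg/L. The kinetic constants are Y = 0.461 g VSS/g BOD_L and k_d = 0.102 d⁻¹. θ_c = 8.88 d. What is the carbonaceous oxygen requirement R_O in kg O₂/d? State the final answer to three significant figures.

The observed yield is Y_obs = Y/(1 + k_d·θ_c) = 0.461 / (1 + 0.102 × 8.88) = 0.461 / 1.906 = 0.2419 g VSS per g BOD_L removed.
ΔS = 3190 − 28.8 = 3161 mg/L, so the substrate removal rate is 234 × 3161/1000 = 739.7 kg BOD_L/d.
Biomass synthesised: P_X = Y_obs × 739.7 = 178.9 kg VSS/d.
R_O = Q·ΔS − 1.42 P_X = 739.7 − 254.1 = 485.6 kg O₂/d.

R_O ≈ 486 kg O₂/d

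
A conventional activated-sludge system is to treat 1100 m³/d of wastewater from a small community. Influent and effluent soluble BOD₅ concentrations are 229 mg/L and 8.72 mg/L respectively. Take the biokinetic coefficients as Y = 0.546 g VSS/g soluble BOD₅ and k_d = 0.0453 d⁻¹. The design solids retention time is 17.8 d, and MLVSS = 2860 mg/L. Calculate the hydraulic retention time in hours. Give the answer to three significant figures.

τ ≈ 9.95 h

From the SRT design equation V = Y Q (S₀−S) θ_c / [X (1 + k_d θ_c)] = 0.546 × 1100 × (229 − 8.72) × 17.8 / [2860 × (1 + 0.0453 × 17.8)] = 2.35×10^6 / 5166 = 455.8 m³.
Hydraulic retention time τ = V/Q = 455.8 / 1100 = 0.4144 d = 9.946 h.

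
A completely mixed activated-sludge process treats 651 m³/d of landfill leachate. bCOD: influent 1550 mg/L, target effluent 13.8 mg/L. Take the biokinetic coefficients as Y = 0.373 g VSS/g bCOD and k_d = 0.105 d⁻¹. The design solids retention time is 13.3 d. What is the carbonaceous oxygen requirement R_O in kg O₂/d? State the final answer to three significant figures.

Observed yield with endogenous decay: Y_obs = Y / (1 + k_d·θ_c) = 0.373 / (1 + 0.105 × 13.3) = 0.373 / 2.397 = 0.1556 g VSS/g bCOD.
ΔS = 1550 − 13.8 = 1536 mg/L, so the substrate removal rate is 651 × 1536/1000 = 1000 kg bCOD/d.
Net sludge production P_X = 0.1556 × 1000 = 155.7 kg VSS/d.
Carbonaceous O₂ demand = substrate oxidised − cell-mass equivalent = 1000 − 1.42 × 155.7 = 779.0 kg O₂/d.

R_O ≈ 779 kg O₂/d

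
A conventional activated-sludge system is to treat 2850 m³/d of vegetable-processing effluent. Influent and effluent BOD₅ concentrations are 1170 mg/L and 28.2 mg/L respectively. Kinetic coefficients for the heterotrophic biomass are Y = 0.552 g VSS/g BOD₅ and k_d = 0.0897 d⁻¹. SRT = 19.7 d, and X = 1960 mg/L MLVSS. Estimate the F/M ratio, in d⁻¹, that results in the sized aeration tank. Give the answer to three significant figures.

Steady-state biomass mass balance: V·X·(1 + k_d·θ_c) = Y·Q·(S₀ − S)·θ_c, so V = 0.552 × 2850 × (1170 − 28.2) × 19.7 / [1960 × (1 + 0.0897 × 19.7)] = 3.54×10^7 / 5423 = 6525 m³.
Food-to-microorganism ratio F/M = Q S₀ / (V X) = 2850 × 1170 / (6525 × 1960) = 0.2607 d⁻¹.

F/M ≈ 0.261 d⁻¹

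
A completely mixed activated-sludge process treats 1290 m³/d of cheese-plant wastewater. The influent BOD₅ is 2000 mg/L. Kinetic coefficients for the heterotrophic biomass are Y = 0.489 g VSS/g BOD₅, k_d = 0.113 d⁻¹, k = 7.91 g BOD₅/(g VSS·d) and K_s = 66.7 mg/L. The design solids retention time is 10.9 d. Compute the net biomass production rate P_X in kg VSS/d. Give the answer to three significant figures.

P_X ≈ 564 kg VSS/d

From the Monod/SRT balance for a CMAS, S = K_s·(1+k_d θ_c)/[θ_c·(Y k − k_d) − 1] = 66.7 × (1 + 0.113 × 10.9) / [10.9 × (0.489 × 7.91 − 0.113) − 1] = 148.9 / 39.93 = 3.728 mg/L.
The observed yield is Y_obs = Y/(1 + k_d·θ_c) = 0.489 / (1 + 0.113 × 10.9) = 0.489 / 2.232 = 0.2191 g VSS per g BOD₅ removed.
Mass of BOD₅ removed per day: Q(S₀ − S) = 1290 × 1996 g/m³ = 2575 kg/d.
So the net sludge growth is P_X = 0.2191 × 2575 = 564.3 kg VSS/d.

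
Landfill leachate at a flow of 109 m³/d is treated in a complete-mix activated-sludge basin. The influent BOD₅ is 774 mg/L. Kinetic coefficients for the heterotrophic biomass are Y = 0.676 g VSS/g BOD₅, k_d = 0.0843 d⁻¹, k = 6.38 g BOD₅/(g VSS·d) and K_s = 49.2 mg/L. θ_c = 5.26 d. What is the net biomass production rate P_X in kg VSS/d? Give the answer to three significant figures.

P_X ≈ 39.3 kg VSS/d

Effluent substrate depends only on kinetics and SRT: S = K_s(1 + k_d θ_c) / [θ_c(Yk − k_d) − 1] = 49.2 × (1 + 0.0843 × 5.26) / [5.26 × (0.676 × 6.38 − 0.0843) − 1] = 71.02 / 21.24 = 3.343 mg/L.
Observed yield with endogenous decay: Y_obs = Y / (1 + k_d·θ_c) = 0.676 / (1 + 0.0843 × 5.26) = 0.676 / 1.443 = 0.4683 g VSS/g BOD₅.
Substrate removed = Q·(S₀ − S) = 109 m³/d × (774 − 3.34) g/m³ = 8.4×10^4 g/d = 84.00 kg/d.
So the net sludge growth is P_X = 0.4683 × 84.00 = 39.34 kg VSS/d.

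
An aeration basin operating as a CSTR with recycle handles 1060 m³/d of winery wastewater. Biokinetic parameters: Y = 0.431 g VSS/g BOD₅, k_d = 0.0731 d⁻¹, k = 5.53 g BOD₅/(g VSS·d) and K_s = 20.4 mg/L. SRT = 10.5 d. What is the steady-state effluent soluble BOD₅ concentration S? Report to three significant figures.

Effluent substrate depends only on kinetics and SRT: S = K_s(1 + k_d θ_c) / [θ_c(Yk − k_d) − 1] = 20.4 × (1 + 0.0731 × 10.5) / [10.5 × (0.431 × 5.53 − 0.0731) − 1] = 36.06 / 23.26 = 1.550 mg/L.

S ≈ 1.55 mg/L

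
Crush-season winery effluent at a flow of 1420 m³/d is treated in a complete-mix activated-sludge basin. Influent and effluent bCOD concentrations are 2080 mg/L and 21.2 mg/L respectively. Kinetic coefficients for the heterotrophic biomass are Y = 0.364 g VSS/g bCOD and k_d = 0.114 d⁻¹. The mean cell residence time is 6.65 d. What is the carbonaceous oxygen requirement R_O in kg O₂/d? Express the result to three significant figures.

R_O ≈ 2060 kg O₂/d

Correct the yield for decay: Y_obs = Y/(1 + k_d θ_c) = 0.364 / (1 + 0.114 × 6.65) = 0.364 / 1.758 = 0.2070.
Q·(S₀ − S) = 1420 × (2080 − 21.2) × 10⁻³ = 2923 kg/d removed.
P_X = Y_obs·Q·(S₀ − S) = 0.2070 × 2923 = 605.3 kg VSS/d.
Carbonaceous O₂ demand = substrate oxidised − cell-mass equivalent = 2923 − 1.42 × 605.3 = 2064 kg O₂/d.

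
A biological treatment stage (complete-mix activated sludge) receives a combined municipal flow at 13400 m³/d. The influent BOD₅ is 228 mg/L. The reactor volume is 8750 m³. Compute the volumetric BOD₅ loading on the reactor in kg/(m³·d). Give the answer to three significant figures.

L_v ≈ 0.349 kg BOD₅/(m³·d)

Applied BOD₅ load per unit volume = Q·S₀/V = (13400 × 228/1000)/8750 = 0.3492 kg BOD₅·m⁻³·d⁻¹.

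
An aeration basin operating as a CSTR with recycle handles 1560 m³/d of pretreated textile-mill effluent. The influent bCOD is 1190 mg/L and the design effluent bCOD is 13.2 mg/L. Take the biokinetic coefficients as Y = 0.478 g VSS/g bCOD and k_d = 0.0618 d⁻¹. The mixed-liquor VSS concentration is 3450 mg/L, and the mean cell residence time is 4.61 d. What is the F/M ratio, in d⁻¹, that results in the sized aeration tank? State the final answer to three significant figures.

F/M ≈ 0.590 d⁻¹

Rearranging the biomass balance for a CMAS with decay, V = Y·Q·ΔS·θ_c / [X·(1+k_d θ_c)] = 0.478 × 1560 × (1190 − 13.2) × 4.61 / [3450 × (1 + 0.0618 × 4.61)] = 4.05×10^6 / 4433 = 912.6 m³.
Food-to-microorganism ratio F/M = Q S₀ / (V X) = 1560 × 1190 / (912.6 × 3450) = 0.5896 d⁻¹.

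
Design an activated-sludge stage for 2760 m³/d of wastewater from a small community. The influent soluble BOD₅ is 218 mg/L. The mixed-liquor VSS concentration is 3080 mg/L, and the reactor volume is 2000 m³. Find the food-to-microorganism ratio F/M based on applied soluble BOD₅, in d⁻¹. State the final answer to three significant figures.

F/M = Q·S₀ / (V·X) = 2760 × 218 / (2000 × 3080) = 0.09768 g soluble BOD₅·(g VSS·d)⁻¹.

F/M ≈ 0.0977 d⁻¹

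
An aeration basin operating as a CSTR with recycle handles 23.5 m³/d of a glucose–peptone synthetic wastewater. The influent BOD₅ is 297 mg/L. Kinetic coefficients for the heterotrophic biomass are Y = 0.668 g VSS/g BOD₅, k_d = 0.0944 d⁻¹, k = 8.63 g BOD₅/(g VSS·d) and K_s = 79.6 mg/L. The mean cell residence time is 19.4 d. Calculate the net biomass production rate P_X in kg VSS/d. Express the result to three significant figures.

For a completely mixed reactor with recycle the Lawrence–McCarty relation gives S = K_s·(1 + k_d·θ_c) / [θ_c·(Y·k − k_d) − 1] = 79.6 × (1 + 0.0944 × 19.4) / [19.4 × (0.668 × 8.63 − 0.0944) − 1] = 225.4 / 109.0 = 2.068 mg/L.
The observed yield is Y_obs = Y/(1 + k_d·θ_c) = 0.668 / (1 + 0.0944 × 19.4) = 0.668 / 2.831 = 0.2359 g VSS per g BOD₅ removed.
Substrate removed = Q·(S₀ − S) = 23.5 m³/d × (297 − 2.07) g/m³ = 6.93×10^3 g/d = 6.931 kg/d.
P_X = Y_obs · Q(S₀ − S) = 0.2359 × 6.931 = 1.635 kg VSS/d.

P_X ≈ 1.64 kg VSS/d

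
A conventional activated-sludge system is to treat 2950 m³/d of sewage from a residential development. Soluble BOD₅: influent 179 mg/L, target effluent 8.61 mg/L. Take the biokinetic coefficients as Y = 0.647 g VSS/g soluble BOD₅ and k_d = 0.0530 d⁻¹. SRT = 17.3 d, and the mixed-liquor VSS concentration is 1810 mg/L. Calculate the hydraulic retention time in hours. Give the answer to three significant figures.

τ ≈ 13.2 h

Rearranging the biomass balance for a CMAS with decay, V = Y·Q·ΔS·θ_c / [X·(1+k_d θ_c)] = 0.647 × 2950 × (179 − 8.61) × 17.3 / [1810 × (1 + 0.0530 × 17.3)] = 5.63×10^6 / 3470 = 1622 m³.
Hydraulic retention time τ = V/Q = 1622 / 2950 = 0.5497 d = 13.19 h.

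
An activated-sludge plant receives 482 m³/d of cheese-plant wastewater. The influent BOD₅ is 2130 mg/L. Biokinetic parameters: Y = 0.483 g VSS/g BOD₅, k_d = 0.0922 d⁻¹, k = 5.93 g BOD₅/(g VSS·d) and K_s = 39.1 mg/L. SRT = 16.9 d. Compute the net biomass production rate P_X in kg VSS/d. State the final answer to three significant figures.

For a completely mixed reactor with recycle the Lawrence–McCarty relation gives S = K_s·(1 + k_d·θ_c) / [θ_c·(Y·k − k_d) − 1] = 39.1 × (1 + 0.0922 × 16.9) / [16.9 × (0.483 × 5.93 − 0.0922) − 1] = 100.0 / 45.85 = 2.182 mg/L.
The observed yield is Y_obs = Y/(1 + k_d·θ_c) = 0.483 / (1 + 0.0922 × 16.9) = 0.483 / 2.558 = 0.1888 g VSS per g BOD₅ removed.
Q·(S₀ − S) = 482 × (2130 − 2.18) × 10⁻³ = 1026 kg/d removed.
Biomass produced: P_X = Y_obs·Q·ΔS = 0.1888 × 1026 ≈ 193.6 kg VSS/d.

P_X ≈ 194 kg VSS/d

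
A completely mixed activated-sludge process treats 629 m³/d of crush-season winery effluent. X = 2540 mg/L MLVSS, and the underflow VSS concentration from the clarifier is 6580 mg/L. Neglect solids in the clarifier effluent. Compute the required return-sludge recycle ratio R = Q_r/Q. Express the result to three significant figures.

Mass balance around the secondary clarifier (neglecting effluent solids): R = X / (X_r − X) = 2540 / (6580 − 2540) = 0.6287.

R ≈ 0.629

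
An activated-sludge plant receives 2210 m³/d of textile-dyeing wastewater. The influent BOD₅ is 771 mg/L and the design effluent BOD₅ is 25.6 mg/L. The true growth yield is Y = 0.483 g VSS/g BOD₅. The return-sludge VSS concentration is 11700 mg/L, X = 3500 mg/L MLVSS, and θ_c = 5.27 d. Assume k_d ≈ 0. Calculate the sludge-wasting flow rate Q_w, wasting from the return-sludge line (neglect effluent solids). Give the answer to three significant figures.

With k_d = 0 the design equation reduces to V = Y Q (S₀−S) θ_c / X = 0.483 × 2210 × (771 − 25.6) × 5.27 / 3500 = 1198 m³.
Q_w = (V·X)/(θ_c X_r) = 1198 × 3500 / (5.27 × 11700) = 68.01 m³/d.

Q_w ≈ 68.0 m³/d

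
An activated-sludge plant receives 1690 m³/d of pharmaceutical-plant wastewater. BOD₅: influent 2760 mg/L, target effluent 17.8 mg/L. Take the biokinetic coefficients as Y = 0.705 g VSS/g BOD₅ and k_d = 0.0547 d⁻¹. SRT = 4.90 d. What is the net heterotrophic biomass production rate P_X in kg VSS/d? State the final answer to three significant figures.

P_X ≈ 2580 kg VSS/d

Observed yield with endogenous decay: Y_obs = Y / (1 + k_d·θ_c) = 0.705 / (1 + 0.0547 × 4.90) = 0.705 / 1.268 = 0.5560 g VSS/g BOD₅.
Q·(S₀ − S) = 1690 × (2760 − 17.8) × 10⁻³ = 4634 kg/d removed.
Net biomass production P_X = Y_obs × Q·(S₀ − S) = 0.5560 × 4634 = 2577 kg VSS/d.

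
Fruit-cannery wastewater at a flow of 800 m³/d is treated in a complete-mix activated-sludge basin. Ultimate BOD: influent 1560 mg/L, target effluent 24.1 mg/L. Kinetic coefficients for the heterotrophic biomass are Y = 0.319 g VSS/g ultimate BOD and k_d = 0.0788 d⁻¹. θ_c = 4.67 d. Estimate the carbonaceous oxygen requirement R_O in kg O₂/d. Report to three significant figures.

R_O ≈ 822 kg O₂/d

Correct the yield for decay: Y_obs = Y/(1 + k_d θ_c) = 0.319 / (1 + 0.0788 × 4.67) = 0.319 / 1.368 = 0.2332.
ΔS = 1560 − 24.1 = 1536 mg/L, so the substrate removal rate is 800 × 1536/1000 = 1229 kg ultimate BOD/d.
P_X = Y_obs·Q·(S₀ − S) = 0.2332 × 1229 = 286.5 kg VSS/d.
R_O = Q·ΔS − 1.42 P_X = 1229 − 406.9 = 821.9 kg O₂/d.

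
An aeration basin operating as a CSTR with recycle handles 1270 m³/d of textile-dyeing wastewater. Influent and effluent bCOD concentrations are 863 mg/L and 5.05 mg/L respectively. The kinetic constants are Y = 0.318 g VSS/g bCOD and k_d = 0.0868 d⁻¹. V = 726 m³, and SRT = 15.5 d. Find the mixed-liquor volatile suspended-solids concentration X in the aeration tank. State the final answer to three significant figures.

X ≈ 3150 mg/L

X = Y·Q·ΔS·θ_c / [V·(1 + k_d θ_c)] = 0.318 × 1270 × (863 − 5.05) × 15.5 / [726 × (1 + 0.0868 × 15.5)] = 3154 mg/L.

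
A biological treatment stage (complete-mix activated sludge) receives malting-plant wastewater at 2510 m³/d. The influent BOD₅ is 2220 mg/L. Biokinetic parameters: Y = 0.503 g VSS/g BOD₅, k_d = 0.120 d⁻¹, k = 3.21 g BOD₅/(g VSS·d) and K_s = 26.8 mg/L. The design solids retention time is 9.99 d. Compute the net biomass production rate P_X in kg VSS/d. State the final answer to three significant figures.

P_X ≈ 1270 kg VSS/d

From the Monod/SRT balance for a CMAS, S = K_s·(1+k_d θ_c)/[θ_c·(Y k − k_d) − 1] = 26.8 × (1 + 0.120 × 9.99) / [9.99 × (0.503 × 3.21 − 0.120) − 1] = 58.93 / 13.93 = 4.230 mg/L.
Y_obs = Y / (1 + k_d θ_c) = 0.503 / (1 + 0.120 × 9.99) = 0.503 / 2.199 = 0.2288.
Substrate removed = Q·(S₀ − S) = 2510 m³/d × (2220 − 4.23) g/m³ = 5.56×10^6 g/d = 5562 kg/d.
P_X = Y_obs · Q(S₀ − S) = 0.2288 × 5562 = 1272 kg VSS/d.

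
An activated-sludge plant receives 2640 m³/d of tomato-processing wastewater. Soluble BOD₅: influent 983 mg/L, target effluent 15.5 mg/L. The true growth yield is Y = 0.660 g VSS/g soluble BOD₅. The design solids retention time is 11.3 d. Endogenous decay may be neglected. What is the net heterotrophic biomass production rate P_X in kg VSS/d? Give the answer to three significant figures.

With endogenous decay neglected, the observed yield equals the true yield: Y_obs = Y = 0.660 g VSS/g soluble BOD₅.
Q·(S₀ − S) = 2640 × (983 − 15.5) × 10⁻³ = 2554 kg/d removed.
So the net sludge growth is P_X = 0.6600 × 2554 = 1686 kg VSS/d.

P_X ≈ 1690 kg VSS/d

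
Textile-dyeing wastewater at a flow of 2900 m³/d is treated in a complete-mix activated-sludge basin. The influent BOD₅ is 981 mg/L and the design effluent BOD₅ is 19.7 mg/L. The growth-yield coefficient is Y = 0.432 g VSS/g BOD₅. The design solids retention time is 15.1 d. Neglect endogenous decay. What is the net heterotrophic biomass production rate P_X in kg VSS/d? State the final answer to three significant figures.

P_X ≈ 1200 kg VSS/d

With endogenous decay neglected, the observed yield equals the true yield: Y_obs = Y = 0.432 g VSS/g BOD₅.
ΔS = 981 − 19.7 = 961.3 mg/L, so the substrate removal rate is 2900 × 961.3/1000 = 2788 kg BOD₅/d.
Net biomass production P_X = Y_obs × Q·(S₀ − S) = 0.4320 × 2788 = 1204 kg VSS/d.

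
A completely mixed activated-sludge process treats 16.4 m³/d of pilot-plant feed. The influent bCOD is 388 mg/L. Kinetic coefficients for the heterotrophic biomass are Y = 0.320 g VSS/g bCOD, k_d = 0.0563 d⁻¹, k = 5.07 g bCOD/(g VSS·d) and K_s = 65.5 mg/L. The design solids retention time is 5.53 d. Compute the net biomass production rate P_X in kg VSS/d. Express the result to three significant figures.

P_X ≈ 1.51 kg VSS/d

For a completely mixed reactor with recycle the Lawrence–McCarty relation gives S = K_s·(1 + k_d·θ_c) / [θ_c·(Y·k − k_d) − 1] = 65.5 × (1 + 0.0563 × 5.53) / [5.53 × (0.320 × 5.07 − 0.0563) − 1] = 85.89 / 7.661 = 11.21 mg/L.
Y_obs = Y / (1 + k_d θ_c) = 0.320 / (1 + 0.0563 × 5.53) = 0.320 / 1.311 = 0.2440.
Mass of bCOD removed per day: Q(S₀ − S) = 16.4 × 376.8 g/m³ = 6.180 kg/d.
So the net sludge growth is P_X = 0.2440 × 6.180 = 1.508 kg VSS/d.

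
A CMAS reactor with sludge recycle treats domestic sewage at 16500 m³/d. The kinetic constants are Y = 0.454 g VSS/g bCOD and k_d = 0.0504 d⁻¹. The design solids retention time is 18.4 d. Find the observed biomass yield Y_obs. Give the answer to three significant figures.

Correct the yield for decay: Y_obs = Y/(1 + k_d θ_c) = 0.454 / (1 + 0.0504 × 18.4) = 0.454 / 1.927 = 0.2356.

Y_obs ≈ 0.236 g VSS/g bCOD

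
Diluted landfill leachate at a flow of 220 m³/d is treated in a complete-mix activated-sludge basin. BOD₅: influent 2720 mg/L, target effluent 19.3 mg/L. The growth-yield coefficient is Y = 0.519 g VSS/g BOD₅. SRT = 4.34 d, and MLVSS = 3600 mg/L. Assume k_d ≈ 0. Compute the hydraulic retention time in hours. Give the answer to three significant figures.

With k_d = 0 the design equation reduces to V = Y Q (S₀−S) θ_c / X = 0.519 × 220 × (2720 − 19.3) × 4.34 / 3600 = 371.8 m³.
Hydraulic retention time τ = V/Q = 371.8 / 220 = 1.690 d = 40.55 h.

τ ≈ 40.6 h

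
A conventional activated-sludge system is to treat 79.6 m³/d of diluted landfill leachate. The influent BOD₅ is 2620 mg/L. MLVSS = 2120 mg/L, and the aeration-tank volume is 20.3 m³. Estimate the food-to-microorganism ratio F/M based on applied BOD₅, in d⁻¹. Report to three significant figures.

Food-to-microorganism ratio F/M = Q S₀ / (V X) = 79.6 × 2620 / (20.30 × 2120) = 4.846 d⁻¹.

F/M ≈ 4.85 d⁻¹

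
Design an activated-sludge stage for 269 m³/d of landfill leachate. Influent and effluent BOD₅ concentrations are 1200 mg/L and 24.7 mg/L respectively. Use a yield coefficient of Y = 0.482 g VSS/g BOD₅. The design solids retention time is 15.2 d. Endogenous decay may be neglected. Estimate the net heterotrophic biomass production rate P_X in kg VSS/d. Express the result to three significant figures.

With endogenous decay neglected, the observed yield equals the true yield: Y_obs = Y = 0.482 g VSS/g BOD₅.
Substrate removed = Q·(S₀ − S) = 269 m³/d × (1200 − 24.7) g/m³ = 3.16×10^5 g/d = 316.2 kg/d.
P_X = Y_obs · Q(S₀ − S) = 0.4820 × 316.2 = 152.4 kg VSS/d.

P_X ≈ 152 kg VSS/d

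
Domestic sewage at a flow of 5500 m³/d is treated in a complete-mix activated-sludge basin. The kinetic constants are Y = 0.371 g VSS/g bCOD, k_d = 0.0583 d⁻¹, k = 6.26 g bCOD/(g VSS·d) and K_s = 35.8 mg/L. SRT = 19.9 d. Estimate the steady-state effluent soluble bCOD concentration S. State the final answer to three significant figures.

From the Monod/SRT balance for a CMAS, S = K_s·(1+k_d θ_c)/[θ_c·(Y k − k_d) − 1] = 35.8 × (1 + 0.0583 × 19.9) / [19.9 × (0.371 × 6.26 − 0.0583) − 1] = 77.33 / 44.06 = 1.755 mg/L.

S ≈ 1.76 mg/L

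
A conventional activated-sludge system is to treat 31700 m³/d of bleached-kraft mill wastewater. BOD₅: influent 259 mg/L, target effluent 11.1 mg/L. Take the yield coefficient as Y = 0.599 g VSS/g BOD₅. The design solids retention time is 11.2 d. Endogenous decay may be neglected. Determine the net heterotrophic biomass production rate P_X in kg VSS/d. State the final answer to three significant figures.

P_X ≈ 4710 kg VSS/d

With endogenous decay neglected, the observed yield equals the true yield: Y_obs = Y = 0.599 g VSS/g BOD₅.
ΔS = 259 − 11.1 = 247.9 mg/L, so the substrate removal rate is 31700 × 247.9/1000 = 7858 kg BOD₅/d.
Biomass produced: P_X = Y_obs·Q·ΔS = 0.5990 × 7858 ≈ 4707 kg VSS/d.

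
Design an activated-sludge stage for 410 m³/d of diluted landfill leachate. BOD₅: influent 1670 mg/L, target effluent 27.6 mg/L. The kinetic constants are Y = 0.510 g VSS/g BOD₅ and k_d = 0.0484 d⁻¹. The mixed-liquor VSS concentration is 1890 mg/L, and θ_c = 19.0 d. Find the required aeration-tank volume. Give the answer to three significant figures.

Rearranging the biomass balance for a CMAS with decay, V = Y·Q·ΔS·θ_c / [X·(1+k_d θ_c)] = 0.510 × 410 × (1670 − 27.6) × 19.0 / [1890 × (1 + 0.0484 × 19.0)] = 6.53×10^6 / 3628 = 1799 m³.

V ≈ 1800 m³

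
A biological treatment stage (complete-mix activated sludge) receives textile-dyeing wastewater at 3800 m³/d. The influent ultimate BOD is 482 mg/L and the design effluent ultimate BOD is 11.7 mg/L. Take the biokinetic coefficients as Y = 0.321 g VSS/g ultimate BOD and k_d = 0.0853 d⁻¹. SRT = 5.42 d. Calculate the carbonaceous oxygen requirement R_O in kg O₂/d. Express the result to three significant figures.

Y_obs = Y / (1 + k_d θ_c) = 0.321 / (1 + 0.0853 × 5.42) = 0.321 / 1.462 = 0.2195.
Q·(S₀ − S) = 3800 × (482 − 11.7) × 10⁻³ = 1787 kg/d removed.
P_X = Y_obs·Q·(S₀ − S) = 0.2195 × 1787 = 392.3 kg VSS/d.
R_O = Q·ΔS − 1.42 P_X = 1787 − 557.1 = 1230 kg O₂/d.

R_O ≈ 1230 kg O₂/d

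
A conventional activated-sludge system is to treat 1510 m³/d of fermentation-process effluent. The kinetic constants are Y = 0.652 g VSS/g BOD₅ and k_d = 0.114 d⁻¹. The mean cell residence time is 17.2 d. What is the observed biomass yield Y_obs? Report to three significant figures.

Y_obs ≈ 0.220 g VSS/g BOD₅

Observed yield with endogenous decay: Y_obs = Y / (1 + k_d·θ_c) = 0.652 / (1 + 0.114 × 17.2) = 0.652 / 2.961 = 0.2202 g VSS/g BOD₅.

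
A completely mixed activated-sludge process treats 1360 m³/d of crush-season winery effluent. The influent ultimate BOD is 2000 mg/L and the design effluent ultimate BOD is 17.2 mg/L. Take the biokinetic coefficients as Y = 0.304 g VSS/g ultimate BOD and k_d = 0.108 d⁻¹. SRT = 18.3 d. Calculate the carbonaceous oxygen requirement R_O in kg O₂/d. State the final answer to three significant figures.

Observed yield with endogenous decay: Y_obs = Y / (1 + k_d·θ_c) = 0.304 / (1 + 0.108 × 18.3) = 0.304 / 2.976 = 0.1021 g VSS/g ultimate BOD.
Mass of ultimate BOD removed per day: Q(S₀ − S) = 1360 × 1983 g/m³ = 2697 kg/d.
Net sludge production P_X = 0.1021 × 2697 = 275.4 kg VSS/d.
R_O = Q·ΔS − 1.42 P_X = 2697 − 391.1 = 2306 kg O₂/d.

R_O ≈ 2310 kg O₂/d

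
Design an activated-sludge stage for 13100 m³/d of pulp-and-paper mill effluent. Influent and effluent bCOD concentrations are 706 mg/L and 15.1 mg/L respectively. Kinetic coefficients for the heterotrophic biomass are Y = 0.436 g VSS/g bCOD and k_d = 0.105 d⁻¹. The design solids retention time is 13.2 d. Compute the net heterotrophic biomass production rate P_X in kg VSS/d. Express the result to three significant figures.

P_X ≈ 1650 kg VSS/d

Observed yield with endogenous decay: Y_obs = Y / (1 + k_d·θ_c) = 0.436 / (1 + 0.105 × 13.2) = 0.436 / 2.386 = 0.1827 g VSS/g bCOD.
ΔS = 706 − 15.1 = 690.9 mg/L, so the substrate removal rate is 13100 × 690.9/1000 = 9051 kg bCOD/d.
Net biomass production P_X = Y_obs × Q·(S₀ − S) = 0.1827 × 9051 = 1654 kg VSS/d.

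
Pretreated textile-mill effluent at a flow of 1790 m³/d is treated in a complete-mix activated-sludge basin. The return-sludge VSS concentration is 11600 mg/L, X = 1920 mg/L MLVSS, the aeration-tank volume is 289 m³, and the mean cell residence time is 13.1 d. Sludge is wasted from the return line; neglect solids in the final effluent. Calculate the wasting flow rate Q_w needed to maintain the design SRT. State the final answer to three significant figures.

Q_w ≈ 3.65 m³/d

Q_w = (V·X)/(θ_c X_r) = 289.0 × 1920 / (13.1 × 11600) = 3.651 m³/d.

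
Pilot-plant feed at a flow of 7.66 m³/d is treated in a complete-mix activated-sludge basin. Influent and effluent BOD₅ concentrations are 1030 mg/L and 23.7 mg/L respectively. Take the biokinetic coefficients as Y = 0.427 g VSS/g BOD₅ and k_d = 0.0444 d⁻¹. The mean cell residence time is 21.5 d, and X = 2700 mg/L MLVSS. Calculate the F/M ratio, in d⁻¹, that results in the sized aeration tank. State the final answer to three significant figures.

Rearranging the biomass balance for a CMAS with decay, V = Y·Q·ΔS·θ_c / [X·(1+k_d θ_c)] = 0.427 × 7.66 × (1030 − 23.7) × 21.5 / [2700 × (1 + 0.0444 × 21.5)] = 7.08×10^4 / 5277 = 13.41 m³.
F/M = applied load / biomass = Q·S₀/(V·X) = 7.66 × 1030 / (13.41 × 2700) = 0.2179 d⁻¹.

F/M ≈ 0.218 d⁻¹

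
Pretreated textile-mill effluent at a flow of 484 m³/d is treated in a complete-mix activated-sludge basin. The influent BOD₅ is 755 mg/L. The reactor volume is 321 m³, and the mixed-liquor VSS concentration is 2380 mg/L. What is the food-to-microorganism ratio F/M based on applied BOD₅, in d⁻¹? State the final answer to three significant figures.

F/M = Q·S₀ / (V·X) = 484 × 755 / (321.0 × 2380) = 0.4783 g BOD₅·(g VSS·d)⁻¹.

F/M ≈ 0.478 d⁻¹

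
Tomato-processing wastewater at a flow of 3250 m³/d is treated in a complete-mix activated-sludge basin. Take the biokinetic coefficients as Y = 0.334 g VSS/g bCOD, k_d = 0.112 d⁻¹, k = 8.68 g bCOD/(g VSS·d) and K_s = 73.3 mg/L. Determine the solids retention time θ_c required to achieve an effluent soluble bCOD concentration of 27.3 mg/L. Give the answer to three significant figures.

θ_c ≈ 1.48 d

Specific growth rate at S = 27.3 mg/L: μ = YkS/(K_s+S) = 0.334·8.68·27.3/(73.3+27.3) = 0.7867 d⁻¹.
1/θ_c = 0.7867 − 0.112 = 0.6747 d⁻¹, so θ_c = 1.482 d.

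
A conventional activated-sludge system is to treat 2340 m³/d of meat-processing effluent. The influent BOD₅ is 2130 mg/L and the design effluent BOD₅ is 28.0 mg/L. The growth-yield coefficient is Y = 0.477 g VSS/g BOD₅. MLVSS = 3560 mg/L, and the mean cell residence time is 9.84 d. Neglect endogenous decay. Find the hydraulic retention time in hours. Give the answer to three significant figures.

τ ≈ 66.5 h

V·X = Y·Q·ΔS·θ_c gives V = 0.477 × 2340 × (2130 − 28.0) × 9.84 / 3560 = 6485 m³.
HRT = V/Q = 6485 m³ / 2340 m³·d⁻¹ = 2.771 d × 24 = 66.51 h.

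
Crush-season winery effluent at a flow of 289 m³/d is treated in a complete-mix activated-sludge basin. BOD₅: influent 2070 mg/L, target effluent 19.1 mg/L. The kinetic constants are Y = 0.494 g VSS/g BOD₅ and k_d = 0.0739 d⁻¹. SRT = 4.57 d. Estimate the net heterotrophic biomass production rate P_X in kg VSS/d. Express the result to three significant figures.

P_X ≈ 219 kg VSS/d

Correct the yield for decay: Y_obs = Y/(1 + k_d θ_c) = 0.494 / (1 + 0.0739 × 4.57) = 0.494 / 1.338 = 0.3693.
Mass of BOD₅ removed per day: Q(S₀ − S) = 289 × 2051 g/m³ = 592.7 kg/d.
P_X = Y_obs · Q(S₀ − S) = 0.3693 × 592.7 = 218.9 kg VSS/d.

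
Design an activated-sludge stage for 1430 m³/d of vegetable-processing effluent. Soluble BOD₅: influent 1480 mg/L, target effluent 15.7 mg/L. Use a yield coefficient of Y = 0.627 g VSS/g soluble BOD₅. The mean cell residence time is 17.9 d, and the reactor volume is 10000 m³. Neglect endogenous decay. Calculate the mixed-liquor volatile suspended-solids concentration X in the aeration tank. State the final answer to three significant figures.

X ≈ 2350 mg/L

Without decay, X = Y Q (S₀−S) θ_c / V = 0.627 × 1430 × (1480 − 15.7) × 17.9 / 10000 = 2350 mg/L.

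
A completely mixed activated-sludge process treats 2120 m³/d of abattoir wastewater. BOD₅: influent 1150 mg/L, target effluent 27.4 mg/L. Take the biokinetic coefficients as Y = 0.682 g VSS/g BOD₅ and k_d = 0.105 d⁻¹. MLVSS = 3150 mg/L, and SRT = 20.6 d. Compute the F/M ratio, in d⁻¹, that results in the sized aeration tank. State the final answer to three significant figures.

F/M ≈ 0.231 d⁻¹

Steady-state biomass mass balance: V·X·(1 + k_d·θ_c) = Y·Q·(S₀ − S)·θ_c, so V = 0.682 × 2120 × (1150 − 27.4) × 20.6 / [3150 × (1 + 0.105 × 20.6)] = 3.34×10^7 / 9963 = 3356 m³.
Food-to-microorganism ratio F/M = Q S₀ / (V X) = 2120 × 1150 / (3356 × 3150) = 0.2306 d⁻¹.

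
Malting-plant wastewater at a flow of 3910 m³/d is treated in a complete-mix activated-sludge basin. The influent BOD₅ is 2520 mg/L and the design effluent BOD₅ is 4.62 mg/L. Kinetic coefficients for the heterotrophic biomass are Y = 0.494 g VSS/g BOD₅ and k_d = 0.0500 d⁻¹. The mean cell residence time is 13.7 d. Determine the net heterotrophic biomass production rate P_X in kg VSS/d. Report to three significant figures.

P_X ≈ 2880 kg VSS/d

Correct the yield for decay: Y_obs = Y/(1 + k_d θ_c) = 0.494 / (1 + 0.0500 × 13.7) = 0.494 / 1.685 = 0.2932.
ΔS = 2520 − 4.62 = 2515 mg/L, so the substrate removal rate is 3910 × 2515/1000 = 9835 kg BOD₅/d.
So the net sludge growth is P_X = 0.2932 × 9835 = 2883 kg VSS/d.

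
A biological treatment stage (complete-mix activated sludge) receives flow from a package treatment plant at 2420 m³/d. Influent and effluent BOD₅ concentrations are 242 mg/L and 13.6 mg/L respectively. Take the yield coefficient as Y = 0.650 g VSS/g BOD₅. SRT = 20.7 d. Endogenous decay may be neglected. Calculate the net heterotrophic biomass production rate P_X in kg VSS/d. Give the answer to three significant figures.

Since k_d ≈ 0, Y_obs = Y = 0.650 g VSS/g BOD₅.
Substrate removed = Q·(S₀ − S) = 2420 m³/d × (242 − 13.6) g/m³ = 5.53×10^5 g/d = 552.7 kg/d.
So the net sludge growth is P_X = 0.6500 × 552.7 = 359.3 kg VSS/d.

P_X ≈ 359 kg VSS/d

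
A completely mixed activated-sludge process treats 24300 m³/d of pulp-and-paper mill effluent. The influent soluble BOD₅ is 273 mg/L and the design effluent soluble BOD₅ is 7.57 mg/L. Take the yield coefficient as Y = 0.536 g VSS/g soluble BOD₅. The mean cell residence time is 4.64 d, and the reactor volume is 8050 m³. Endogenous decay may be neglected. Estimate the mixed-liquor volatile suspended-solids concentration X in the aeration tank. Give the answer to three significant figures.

X ≈ 1990 mg/L

From V·X = Y·Q·(S₀ − S)·θ_c (decay neglected): X = 0.536 × 24300 × (273 − 7.57) × 4.64 / 8050 = 1993 mg/L.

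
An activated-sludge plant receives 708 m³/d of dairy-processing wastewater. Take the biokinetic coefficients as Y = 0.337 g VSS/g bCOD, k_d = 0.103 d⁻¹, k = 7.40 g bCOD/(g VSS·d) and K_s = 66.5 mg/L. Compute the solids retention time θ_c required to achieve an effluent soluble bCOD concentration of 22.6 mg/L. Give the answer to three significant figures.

At the target effluent, Y k S/(K_s+S) = 0.337×7.40×22.6/89.10 = 0.6325 d⁻¹.
1/θ_c = 0.6325 − 0.103 = 0.5295 d⁻¹, so θ_c = 1.888 d.

θ_c ≈ 1.89 d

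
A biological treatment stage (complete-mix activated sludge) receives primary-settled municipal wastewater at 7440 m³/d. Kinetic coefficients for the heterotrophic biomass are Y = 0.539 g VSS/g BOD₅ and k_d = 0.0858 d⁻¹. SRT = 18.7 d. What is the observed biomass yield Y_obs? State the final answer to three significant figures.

Y_obs ≈ 0.207 g VSS/g BOD₅

Observed yield with endogenous decay: Y_obs = Y / (1 + k_d·θ_c) = 0.539 / (1 + 0.0858 × 18.7) = 0.539 / 2.604 = 0.2070 g VSS/g BOD₅.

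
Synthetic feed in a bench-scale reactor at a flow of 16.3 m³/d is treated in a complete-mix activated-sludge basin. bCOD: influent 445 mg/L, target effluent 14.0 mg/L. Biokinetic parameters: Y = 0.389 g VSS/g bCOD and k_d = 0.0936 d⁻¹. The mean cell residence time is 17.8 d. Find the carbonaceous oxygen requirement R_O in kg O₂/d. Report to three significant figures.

R_O ≈ 5.57 kg O₂/d

Observed yield with endogenous decay: Y_obs = Y / (1 + k_d·θ_c) = 0.389 / (1 + 0.0936 × 17.8) = 0.389 / 2.666 = 0.1459 g VSS/g bCOD.
Q·(S₀ − S) = 16.3 × (445 − 14.0) × 10⁻³ = 7.025 kg/d removed.
P_X = Y_obs·Q·(S₀ − S) = 0.1459 × 7.025 = 1.025 kg VSS/d.
Carbonaceous O₂ demand = substrate oxidised − cell-mass equivalent = 7.025 − 1.42 × 1.025 = 5.570 kg O₂/d.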